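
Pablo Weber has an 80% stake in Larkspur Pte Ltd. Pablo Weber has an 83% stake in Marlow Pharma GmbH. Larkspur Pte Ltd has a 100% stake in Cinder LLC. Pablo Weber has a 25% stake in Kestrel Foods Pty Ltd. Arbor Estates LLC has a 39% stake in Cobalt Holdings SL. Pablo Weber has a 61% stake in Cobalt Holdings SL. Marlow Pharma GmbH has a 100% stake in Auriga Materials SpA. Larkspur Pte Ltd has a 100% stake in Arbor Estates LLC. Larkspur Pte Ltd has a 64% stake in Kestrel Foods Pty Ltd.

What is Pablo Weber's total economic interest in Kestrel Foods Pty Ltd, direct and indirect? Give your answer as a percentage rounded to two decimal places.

Pablo reaches Kestrel along 2 paths.
Via Larkspur: 80% × 64% = 51.2%.
Direct stake: 25% = 25%.
Total: 51.2% + 25% = 76.2%.
Rounded: 76.20%.

76.20%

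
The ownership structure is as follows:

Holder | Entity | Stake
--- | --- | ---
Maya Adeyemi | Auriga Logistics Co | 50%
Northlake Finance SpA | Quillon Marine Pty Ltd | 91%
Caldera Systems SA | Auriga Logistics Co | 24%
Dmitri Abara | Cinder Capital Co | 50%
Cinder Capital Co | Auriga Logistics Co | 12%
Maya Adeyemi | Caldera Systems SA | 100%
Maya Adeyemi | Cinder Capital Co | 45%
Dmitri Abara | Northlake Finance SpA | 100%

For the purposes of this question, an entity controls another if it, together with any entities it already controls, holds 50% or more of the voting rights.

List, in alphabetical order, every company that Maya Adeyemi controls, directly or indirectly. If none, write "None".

Auriga Logistics Co, Caldera Systems SA

Maya holds 100% of Caldera, so Maya controls Caldera.
Maya and Caldera together hold 50% + 24% = 74% of Auriga, so Maya controls Auriga.
No other company's threshold is met.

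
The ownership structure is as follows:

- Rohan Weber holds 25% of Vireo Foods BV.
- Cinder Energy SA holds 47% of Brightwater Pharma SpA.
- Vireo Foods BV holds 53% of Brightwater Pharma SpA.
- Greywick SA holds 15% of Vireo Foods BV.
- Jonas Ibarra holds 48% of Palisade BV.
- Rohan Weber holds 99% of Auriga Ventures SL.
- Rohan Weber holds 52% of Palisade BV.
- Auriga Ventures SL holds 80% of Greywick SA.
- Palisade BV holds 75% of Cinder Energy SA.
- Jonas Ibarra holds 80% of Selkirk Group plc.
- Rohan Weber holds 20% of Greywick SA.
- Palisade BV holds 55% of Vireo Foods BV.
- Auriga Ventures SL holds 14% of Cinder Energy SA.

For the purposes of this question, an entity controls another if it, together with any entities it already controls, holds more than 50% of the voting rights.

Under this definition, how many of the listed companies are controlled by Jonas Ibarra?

1

Jonas holds 80% of Selkirk, so Jonas controls Selkirk.
No other company's threshold is met.
Jonas controls 1 company.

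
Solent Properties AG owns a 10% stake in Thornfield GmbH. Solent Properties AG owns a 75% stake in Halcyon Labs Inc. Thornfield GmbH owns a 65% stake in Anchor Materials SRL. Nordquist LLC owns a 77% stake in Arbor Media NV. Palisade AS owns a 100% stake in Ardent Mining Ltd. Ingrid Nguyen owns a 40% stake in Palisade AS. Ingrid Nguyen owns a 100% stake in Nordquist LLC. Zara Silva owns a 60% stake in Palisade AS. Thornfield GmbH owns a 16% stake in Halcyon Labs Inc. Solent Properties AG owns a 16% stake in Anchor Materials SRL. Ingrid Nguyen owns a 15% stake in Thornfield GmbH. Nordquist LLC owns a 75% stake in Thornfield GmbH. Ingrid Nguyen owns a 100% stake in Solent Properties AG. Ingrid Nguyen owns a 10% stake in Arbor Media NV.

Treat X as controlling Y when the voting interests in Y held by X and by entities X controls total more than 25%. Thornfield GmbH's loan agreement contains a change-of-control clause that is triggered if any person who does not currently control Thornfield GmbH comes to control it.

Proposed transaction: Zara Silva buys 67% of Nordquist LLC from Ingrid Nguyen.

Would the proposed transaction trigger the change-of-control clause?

The purchase adds only to Zara's holdings (Ingrid's stake shrinks), so Zara is the only person who could newly come to control Thornfield.
Zara holds 60% of Palisade, so Zara controls Palisade.
Palisade holds 100% of Ardent, so Zara controls Ardent.
Neither Zara nor any entity Zara controls holds any voting interest in Thornfield.
So before the transaction, Zara does not control Thornfield.
After the purchase, Zara holds 67% of Nordquist directly, and Ingrid's stake falls to 33%.
Zara holds 67% of Nordquist, so Zara controls Nordquist.
Nordquist holds 75% of Thornfield, so Zara controls Thornfield.
Zara did not control Thornfield before and does after, so the clause is triggered.

Yes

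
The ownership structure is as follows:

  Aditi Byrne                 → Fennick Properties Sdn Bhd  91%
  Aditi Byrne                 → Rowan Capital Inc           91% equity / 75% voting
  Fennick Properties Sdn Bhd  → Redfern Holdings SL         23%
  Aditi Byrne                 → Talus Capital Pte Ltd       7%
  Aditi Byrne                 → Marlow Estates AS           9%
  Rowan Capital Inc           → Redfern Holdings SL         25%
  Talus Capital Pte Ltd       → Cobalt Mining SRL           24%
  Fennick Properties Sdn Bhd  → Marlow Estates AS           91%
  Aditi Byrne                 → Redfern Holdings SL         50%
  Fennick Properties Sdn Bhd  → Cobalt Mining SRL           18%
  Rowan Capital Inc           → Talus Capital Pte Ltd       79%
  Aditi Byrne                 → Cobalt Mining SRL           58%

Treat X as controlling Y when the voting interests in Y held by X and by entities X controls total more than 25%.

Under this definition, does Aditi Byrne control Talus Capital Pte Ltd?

Yes

Aditi holds 75% of Rowan, so Aditi controls Rowan.
Rowan and Aditi together hold 79% + 7% = 86% of Talus, so Aditi controls Talus.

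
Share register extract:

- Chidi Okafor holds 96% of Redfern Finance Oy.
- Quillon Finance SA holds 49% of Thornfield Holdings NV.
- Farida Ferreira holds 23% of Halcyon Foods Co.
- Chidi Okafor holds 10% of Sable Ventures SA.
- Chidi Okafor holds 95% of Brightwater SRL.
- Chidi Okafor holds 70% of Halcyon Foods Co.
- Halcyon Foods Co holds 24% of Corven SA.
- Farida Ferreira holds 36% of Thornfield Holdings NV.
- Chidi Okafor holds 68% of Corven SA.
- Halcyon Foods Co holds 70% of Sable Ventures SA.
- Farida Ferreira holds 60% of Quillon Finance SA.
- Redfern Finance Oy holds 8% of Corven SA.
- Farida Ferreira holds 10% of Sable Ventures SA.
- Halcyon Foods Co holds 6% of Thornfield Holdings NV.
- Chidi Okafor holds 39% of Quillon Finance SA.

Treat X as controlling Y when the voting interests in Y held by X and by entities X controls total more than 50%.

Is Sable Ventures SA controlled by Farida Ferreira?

Farida holds 60% of Quillon, so Farida controls Quillon.
Quillon and Farida together hold 49% + 36% = 85% of Thornfield, so Farida controls Thornfield.
In Sable, Farida's side holds only 10%, not > 50%.
So Farida does not control Sable.

No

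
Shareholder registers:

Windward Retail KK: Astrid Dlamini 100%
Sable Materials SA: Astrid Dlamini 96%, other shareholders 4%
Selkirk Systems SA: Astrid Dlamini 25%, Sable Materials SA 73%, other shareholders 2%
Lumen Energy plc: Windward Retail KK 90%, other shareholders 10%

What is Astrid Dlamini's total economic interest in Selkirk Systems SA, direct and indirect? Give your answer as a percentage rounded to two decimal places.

Astrid reaches Selkirk along 2 paths.
Direct stake: 25% = 25%.
Via Sable: 96% × 73% = 70.08%.
Total: 25% + 70.08% = 95.08%.

95.08%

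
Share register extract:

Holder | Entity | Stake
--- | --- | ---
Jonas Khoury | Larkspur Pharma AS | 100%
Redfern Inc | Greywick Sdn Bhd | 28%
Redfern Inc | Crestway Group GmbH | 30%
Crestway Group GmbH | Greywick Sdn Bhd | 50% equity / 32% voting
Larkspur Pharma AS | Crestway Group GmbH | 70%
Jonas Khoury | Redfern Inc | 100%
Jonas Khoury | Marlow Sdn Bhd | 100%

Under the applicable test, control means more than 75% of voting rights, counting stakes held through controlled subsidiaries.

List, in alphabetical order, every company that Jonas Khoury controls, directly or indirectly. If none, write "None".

Crestway Group GmbH, Larkspur Pharma AS, Marlow Sdn Bhd, Redfern Inc

Jonas holds 100% of Marlow, so Jonas controls Marlow.
Jonas holds 100% of Redfern, so Jonas controls Redfern.
Jonas holds 100% of Larkspur, so Jonas controls Larkspur.
Redfern and Larkspur together hold 30% + 70% = 100% of Crestway, so Jonas controls Crestway.
No other company's threshold is met.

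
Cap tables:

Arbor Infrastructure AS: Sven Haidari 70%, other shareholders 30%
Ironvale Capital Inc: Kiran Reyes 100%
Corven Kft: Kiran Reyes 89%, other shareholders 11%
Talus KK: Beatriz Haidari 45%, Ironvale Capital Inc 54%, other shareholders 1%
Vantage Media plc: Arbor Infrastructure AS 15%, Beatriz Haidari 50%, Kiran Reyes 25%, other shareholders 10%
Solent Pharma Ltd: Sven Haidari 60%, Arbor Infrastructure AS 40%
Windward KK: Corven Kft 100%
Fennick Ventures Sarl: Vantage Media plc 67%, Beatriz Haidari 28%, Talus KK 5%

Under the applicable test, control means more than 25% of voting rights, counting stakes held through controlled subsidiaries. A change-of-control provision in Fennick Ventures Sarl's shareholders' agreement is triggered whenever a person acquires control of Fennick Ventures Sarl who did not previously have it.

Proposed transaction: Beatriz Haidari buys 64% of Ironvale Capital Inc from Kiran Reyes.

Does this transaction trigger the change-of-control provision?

The purchase adds only to Beatriz's holdings (Kiran's stake shrinks), so Beatriz is the only person who could newly come to control Fennick.
Beatriz holds 50% of Vantage, so Beatriz controls Vantage.
Beatriz holds 45% of Talus, so Beatriz controls Talus.
Vantage and Beatriz and Talus together hold 67% + 28% + 5% = 100% of Fennick, so Beatriz controls Fennick.
So Beatriz already controls Fennick before the transaction.
After the purchase, Beatriz holds 64% of Ironvale directly, and Kiran's stake falls to 36%.
Beatriz controlled Fennick already, so this is not a new person acquiring control; every other person's position is unchanged or reduced.
No new person acquires control, so the clause is not triggered.

No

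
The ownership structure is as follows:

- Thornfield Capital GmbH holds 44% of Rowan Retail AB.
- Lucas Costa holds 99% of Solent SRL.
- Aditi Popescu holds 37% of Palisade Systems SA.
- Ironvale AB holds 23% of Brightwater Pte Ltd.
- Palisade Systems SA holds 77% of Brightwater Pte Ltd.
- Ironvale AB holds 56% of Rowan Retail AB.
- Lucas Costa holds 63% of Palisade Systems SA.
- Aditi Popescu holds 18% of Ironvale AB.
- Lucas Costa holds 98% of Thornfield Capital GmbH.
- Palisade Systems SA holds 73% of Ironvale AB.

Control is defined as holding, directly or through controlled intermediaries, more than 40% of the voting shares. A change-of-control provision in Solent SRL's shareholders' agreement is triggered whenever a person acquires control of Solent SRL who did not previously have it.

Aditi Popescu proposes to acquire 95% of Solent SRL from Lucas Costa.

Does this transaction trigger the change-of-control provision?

The purchase adds only to Aditi's holdings (Lucas's stake shrinks), so Aditi is the only person who could newly come to control Solent.
Aditi's largest direct stake is 37% in Palisade, which does not meet the threshold, so Aditi controls no company.
Neither Aditi nor any entity Aditi controls holds any voting interest in Solent.
So before the transaction, Aditi does not control Solent.
After the purchase, Aditi holds 95% of Solent directly, and Lucas's stake falls to 4%.
Aditi holds 95% of Solent, so Aditi controls Solent.
Aditi did not control Solent before and does after, so the clause is triggered.

Yes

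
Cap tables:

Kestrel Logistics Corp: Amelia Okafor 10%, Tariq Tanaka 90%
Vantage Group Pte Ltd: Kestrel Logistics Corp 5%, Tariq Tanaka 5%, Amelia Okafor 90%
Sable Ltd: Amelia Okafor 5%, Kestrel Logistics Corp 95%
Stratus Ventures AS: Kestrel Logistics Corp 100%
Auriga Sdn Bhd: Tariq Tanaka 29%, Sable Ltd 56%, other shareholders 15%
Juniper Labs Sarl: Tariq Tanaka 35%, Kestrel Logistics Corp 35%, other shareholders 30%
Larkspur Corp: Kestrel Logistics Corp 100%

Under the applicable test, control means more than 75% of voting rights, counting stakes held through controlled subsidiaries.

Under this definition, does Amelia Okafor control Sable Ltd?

No

Amelia holds 90% of Vantage, so Amelia controls Vantage.
In Sable, Amelia's side holds only 5%, not > 75%.
So Amelia does not control Sable.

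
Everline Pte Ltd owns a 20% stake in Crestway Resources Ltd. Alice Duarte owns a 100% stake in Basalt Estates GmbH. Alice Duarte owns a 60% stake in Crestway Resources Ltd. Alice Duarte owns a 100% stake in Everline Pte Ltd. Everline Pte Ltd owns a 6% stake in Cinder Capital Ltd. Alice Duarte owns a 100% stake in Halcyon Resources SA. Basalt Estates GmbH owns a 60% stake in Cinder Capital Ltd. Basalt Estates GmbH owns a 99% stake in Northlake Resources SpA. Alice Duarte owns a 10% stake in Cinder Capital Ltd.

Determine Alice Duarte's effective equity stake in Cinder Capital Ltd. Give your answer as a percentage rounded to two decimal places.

76.00%

Alice reaches Cinder along 3 paths.
Via Everline: 100% × 6% = 6%.
Via Basalt: 100% × 60% = 60%.
Direct stake: 10% = 10%.
Total: 6% + 60% + 10% = 76%.
Rounded: 76.00%.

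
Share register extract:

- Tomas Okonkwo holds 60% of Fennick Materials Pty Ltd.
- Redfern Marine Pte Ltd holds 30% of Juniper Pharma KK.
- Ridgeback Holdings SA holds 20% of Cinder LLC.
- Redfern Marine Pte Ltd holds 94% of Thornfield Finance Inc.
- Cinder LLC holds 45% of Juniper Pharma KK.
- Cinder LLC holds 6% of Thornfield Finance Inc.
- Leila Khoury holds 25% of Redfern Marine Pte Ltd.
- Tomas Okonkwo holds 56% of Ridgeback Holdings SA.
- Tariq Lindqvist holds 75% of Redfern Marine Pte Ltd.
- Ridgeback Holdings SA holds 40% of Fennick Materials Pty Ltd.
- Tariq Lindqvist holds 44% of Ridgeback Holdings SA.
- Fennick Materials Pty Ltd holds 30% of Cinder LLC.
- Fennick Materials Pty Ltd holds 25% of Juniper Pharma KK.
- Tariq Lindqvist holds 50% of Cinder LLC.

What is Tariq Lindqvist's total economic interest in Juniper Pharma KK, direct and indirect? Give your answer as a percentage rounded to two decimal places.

Tariq reaches Juniper along 5 paths.
Via Ridgeback → Fennick → Cinder: 44% × 40% × 30% × 45% = 2.376%.
Via Cinder: 50% × 45% = 22.5%.
Via Ridgeback → Cinder: 44% × 20% × 45% = 3.96%.
Via Ridgeback → Fennick: 44% × 40% × 25% = 4.4%.
Via Redfern: 75% × 30% = 22.5%.
Total: 2.376% + 22.5% + 3.96% + 4.4% + 22.5% = 55.736%.
Rounded: 55.74%.

55.74%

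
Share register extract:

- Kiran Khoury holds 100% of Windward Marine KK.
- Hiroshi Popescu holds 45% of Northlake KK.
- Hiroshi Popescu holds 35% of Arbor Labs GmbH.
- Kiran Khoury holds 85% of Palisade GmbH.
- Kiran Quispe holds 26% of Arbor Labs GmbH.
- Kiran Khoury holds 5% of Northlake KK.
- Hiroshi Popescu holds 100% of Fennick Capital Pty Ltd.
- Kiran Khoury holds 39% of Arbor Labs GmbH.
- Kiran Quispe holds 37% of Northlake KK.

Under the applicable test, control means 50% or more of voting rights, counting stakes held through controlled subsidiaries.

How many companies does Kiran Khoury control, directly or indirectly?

2

Kiran Khoury holds 100% of Windward, so Kiran Khoury controls Windward.
Kiran Khoury holds 85% of Palisade, so Kiran Khoury controls Palisade.
No other company's threshold is met.
Kiran Khoury controls 2 companies.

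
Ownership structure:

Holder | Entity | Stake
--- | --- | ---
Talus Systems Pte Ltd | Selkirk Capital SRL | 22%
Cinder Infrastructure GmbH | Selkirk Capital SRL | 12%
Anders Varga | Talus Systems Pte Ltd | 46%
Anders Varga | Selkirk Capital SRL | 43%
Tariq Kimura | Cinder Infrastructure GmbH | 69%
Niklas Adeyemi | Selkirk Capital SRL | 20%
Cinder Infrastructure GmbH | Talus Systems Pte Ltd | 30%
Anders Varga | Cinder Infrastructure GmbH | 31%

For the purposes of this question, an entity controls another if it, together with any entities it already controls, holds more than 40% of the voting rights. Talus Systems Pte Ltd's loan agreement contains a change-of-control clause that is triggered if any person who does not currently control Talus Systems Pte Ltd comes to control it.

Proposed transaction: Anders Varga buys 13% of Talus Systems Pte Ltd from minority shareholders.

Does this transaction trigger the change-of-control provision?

The purchase changes only Anders's holdings, so Anders is the only person who could newly come to control Talus.
Anders holds 46% of Talus, so Anders controls Talus.
So Anders already controls Talus before the transaction.
After the purchase, Anders's direct stake in Talus rises to 46% + 13% = 59%.
Anders controlled Talus already, so this is not a new person acquiring control; every other person's position is unchanged or reduced.
No new person acquires control, so the clause is not triggered.

No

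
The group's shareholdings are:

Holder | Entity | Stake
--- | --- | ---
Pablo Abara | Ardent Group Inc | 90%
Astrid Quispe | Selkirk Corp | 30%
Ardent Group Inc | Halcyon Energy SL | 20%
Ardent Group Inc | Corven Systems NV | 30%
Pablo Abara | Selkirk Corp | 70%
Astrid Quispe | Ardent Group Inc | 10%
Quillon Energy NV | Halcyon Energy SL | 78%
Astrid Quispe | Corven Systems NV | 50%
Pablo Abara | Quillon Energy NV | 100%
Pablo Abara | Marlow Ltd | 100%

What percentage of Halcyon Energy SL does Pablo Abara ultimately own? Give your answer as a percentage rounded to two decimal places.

Pablo reaches Halcyon along 2 paths.
Via Quillon: 100% × 78% = 78%.
Via Ardent: 90% × 20% = 18%.
Total: 78% + 18% = 96%.
Rounded: 96.00%.

96.00%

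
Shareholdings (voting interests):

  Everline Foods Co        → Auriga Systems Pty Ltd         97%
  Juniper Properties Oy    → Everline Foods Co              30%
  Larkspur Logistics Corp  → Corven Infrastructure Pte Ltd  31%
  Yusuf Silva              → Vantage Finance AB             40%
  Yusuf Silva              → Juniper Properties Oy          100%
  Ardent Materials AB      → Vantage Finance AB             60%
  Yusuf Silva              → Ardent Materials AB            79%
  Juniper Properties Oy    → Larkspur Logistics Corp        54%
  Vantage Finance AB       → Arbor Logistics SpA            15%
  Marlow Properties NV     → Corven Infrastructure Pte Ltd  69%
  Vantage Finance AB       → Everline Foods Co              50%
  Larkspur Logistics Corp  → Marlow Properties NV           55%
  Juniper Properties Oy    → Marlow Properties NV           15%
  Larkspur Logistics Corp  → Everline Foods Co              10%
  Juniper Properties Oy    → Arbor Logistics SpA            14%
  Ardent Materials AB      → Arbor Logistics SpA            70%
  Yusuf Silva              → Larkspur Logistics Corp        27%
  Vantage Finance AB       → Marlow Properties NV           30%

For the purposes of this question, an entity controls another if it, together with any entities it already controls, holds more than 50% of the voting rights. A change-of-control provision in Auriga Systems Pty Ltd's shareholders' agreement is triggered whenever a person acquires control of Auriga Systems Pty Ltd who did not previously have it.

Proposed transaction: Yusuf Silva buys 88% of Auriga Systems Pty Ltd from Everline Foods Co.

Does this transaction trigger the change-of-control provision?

The purchase adds only to Yusuf's holdings (Everline's stake shrinks), so Yusuf is the only person who could newly come to control Auriga.
Yusuf holds 100% of Juniper, so Yusuf controls Juniper.
Juniper and Yusuf together hold 54% + 27% = 81% of Larkspur, so Yusuf controls Larkspur.
Yusuf holds 79% of Ardent, so Yusuf controls Ardent.
Ardent and Yusuf together hold 60% + 40% = 100% of Vantage, so Yusuf controls Vantage.
Vantage and Larkspur and Juniper together hold 50% + 10% + 30% = 90% of Everline, so Yusuf controls Everline.
Everline holds 97% of Auriga, so Yusuf controls Auriga.
So Yusuf already controls Auriga before the transaction.
After the purchase, Yusuf holds 88% of Auriga directly, and Everline's stake falls to 9%.
Yusuf controlled Auriga already, so this is not a new person acquiring control; every other person's position is unchanged or reduced.
No new person acquires control, so the clause is not triggered.

No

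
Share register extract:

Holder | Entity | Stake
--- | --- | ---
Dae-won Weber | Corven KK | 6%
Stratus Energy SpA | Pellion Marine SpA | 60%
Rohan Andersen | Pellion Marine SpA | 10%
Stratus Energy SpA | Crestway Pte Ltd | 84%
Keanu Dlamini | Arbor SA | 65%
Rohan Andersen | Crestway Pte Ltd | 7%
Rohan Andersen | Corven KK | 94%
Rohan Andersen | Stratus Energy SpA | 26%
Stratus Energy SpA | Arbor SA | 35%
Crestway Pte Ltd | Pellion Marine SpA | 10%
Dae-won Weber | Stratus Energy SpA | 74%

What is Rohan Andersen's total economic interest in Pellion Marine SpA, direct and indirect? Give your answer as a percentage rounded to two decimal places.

28.48%

Rohan reaches Pellion along 4 paths.
Via Stratus → Crestway: 26% × 84% × 10% = 2.184%.
Via Crestway: 7% × 10% = 0.7%.
Via Stratus: 26% × 60% = 15.6%.
Direct stake: 10% = 10%.
Total: 2.184% + 0.7% + 15.6% + 10% = 28.484%.
Rounded: 28.48%.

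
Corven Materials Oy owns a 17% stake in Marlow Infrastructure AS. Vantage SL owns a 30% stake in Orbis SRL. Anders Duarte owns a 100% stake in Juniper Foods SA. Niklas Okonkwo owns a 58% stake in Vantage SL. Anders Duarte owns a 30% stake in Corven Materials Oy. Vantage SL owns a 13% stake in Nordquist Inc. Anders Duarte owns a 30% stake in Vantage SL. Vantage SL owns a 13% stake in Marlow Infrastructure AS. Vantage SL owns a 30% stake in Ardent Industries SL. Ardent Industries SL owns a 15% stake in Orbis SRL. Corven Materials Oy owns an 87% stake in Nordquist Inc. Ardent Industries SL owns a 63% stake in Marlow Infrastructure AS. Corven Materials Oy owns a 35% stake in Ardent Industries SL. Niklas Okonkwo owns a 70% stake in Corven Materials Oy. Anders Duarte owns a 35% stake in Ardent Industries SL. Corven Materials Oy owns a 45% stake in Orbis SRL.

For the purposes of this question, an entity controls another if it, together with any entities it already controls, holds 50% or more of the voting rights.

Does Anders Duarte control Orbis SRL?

No

Anders holds 100% of Juniper, so Anders controls Juniper.
Neither Anders nor any entity Anders controls holds any voting interest in Orbis.
So Anders does not control Orbis.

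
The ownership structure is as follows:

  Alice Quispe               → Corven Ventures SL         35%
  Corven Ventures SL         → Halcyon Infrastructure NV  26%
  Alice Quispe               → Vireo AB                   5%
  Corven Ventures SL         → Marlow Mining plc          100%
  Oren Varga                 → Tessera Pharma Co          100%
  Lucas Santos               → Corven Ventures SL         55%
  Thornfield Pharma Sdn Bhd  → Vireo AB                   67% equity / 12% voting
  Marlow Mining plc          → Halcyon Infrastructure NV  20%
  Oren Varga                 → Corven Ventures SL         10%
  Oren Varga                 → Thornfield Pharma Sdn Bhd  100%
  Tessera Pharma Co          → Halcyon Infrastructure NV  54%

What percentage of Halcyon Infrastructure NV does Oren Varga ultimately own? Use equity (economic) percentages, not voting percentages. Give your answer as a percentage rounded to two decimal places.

58.60%

Oren reaches Halcyon along 3 paths.
Via Corven: 10% × 26% = 2.6%.
Via Tessera: 100% × 54% = 54%.
Via Corven → Marlow: 10% × 100% × 20% = 2%.
Total: 2.6% + 54% + 2% = 58.6%.
Rounded: 58.60%.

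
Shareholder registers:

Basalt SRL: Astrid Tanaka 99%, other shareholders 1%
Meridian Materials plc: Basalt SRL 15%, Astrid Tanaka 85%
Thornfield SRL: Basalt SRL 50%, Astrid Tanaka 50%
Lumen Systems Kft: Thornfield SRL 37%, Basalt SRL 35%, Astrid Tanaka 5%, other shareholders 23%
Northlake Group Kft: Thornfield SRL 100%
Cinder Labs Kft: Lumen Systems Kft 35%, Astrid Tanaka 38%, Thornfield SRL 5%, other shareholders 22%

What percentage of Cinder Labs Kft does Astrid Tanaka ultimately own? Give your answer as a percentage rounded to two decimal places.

Astrid reaches Cinder along 7 paths.
Via Basalt → Thornfield → Lumen: 99% × 50% × 37% × 35% = 6.41025%.
Via Thornfield → Lumen: 50% × 37% × 35% = 6.475%.
Via Basalt → Lumen: 99% × 35% × 35% = 12.1275%.
Via Lumen: 5% × 35% = 1.75%.
Direct stake: 38% = 38%.
Via Basalt → Thornfield: 99% × 50% × 5% = 2.475%.
Via Thornfield: 50% × 5% = 2.5%.
Total: 6.41025% + 6.475% + 12.1275% + 1.75% + 38% + 2.475% + 2.5% = 69.73775%.
Rounded: 69.74%.

69.74%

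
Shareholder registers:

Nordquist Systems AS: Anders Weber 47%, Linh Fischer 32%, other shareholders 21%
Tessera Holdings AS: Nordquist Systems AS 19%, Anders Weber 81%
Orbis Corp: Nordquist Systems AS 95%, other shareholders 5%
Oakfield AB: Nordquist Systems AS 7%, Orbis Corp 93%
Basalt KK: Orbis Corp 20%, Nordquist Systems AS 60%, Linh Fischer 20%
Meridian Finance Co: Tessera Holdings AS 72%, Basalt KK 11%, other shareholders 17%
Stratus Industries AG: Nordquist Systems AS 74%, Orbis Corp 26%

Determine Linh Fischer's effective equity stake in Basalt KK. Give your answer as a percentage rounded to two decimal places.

45.28%

Linh reaches Basalt along 3 paths.
Via Nordquist → Orbis: 32% × 95% × 20% = 6.08%.
Via Nordquist: 32% × 60% = 19.2%.
Direct stake: 20% = 20%.
Total: 6.08% + 19.2% + 20% = 45.28%.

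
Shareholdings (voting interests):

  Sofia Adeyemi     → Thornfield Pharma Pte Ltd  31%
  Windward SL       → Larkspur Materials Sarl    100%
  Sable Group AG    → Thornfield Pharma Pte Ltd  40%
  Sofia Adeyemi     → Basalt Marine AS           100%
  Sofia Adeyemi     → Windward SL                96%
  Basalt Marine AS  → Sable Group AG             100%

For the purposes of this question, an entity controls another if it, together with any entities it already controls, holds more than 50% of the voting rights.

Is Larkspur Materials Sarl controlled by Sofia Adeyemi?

Yes

Sofia holds 96% of Windward, so Sofia controls Windward.
Windward holds 100% of Larkspur, so Sofia controls Larkspur.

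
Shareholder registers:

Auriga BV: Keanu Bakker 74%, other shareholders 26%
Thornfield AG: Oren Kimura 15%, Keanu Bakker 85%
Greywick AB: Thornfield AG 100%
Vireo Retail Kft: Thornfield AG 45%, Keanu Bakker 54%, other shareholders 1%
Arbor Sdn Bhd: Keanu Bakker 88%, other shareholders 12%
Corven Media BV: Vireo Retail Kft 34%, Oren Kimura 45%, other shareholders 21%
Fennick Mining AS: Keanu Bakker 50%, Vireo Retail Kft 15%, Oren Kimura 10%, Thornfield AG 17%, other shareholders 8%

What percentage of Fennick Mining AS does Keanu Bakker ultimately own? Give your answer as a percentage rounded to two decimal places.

Keanu reaches Fennick along 4 paths.
Direct stake: 50% = 50%.
Via Thornfield → Vireo: 85% × 45% × 15% = 5.7375%.
Via Vireo: 54% × 15% = 8.1%.
Via Thornfield: 85% × 17% = 14.45%.
Total: 50% + 5.7375% + 8.1% + 14.45% = 78.2875%.
Rounded: 78.29%.

78.29%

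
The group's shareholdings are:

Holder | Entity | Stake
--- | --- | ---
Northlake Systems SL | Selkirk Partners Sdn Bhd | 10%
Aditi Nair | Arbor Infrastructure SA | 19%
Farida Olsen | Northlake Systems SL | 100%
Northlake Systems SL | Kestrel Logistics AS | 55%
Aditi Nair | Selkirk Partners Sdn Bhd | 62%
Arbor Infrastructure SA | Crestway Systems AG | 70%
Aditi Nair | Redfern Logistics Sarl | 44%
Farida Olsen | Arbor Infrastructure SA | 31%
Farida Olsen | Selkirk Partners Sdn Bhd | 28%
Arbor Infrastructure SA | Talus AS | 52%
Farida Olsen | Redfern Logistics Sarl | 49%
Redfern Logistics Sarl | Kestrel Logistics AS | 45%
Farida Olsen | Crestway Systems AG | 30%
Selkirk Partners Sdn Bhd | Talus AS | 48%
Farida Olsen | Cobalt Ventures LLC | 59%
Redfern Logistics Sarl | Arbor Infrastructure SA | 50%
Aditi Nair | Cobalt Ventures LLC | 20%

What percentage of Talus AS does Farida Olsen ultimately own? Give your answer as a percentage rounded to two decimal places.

47.10%

Farida reaches Talus along 4 paths.
Via Northlake → Selkirk: 100% × 10% × 48% = 4.8%.
Via Selkirk: 28% × 48% = 13.44%.
Via Arbor: 31% × 52% = 16.12%.
Via Redfern → Arbor: 49% × 50% × 52% = 12.74%.
Total: 4.8% + 13.44% + 16.12% + 12.74% = 47.1%.
Rounded: 47.10%.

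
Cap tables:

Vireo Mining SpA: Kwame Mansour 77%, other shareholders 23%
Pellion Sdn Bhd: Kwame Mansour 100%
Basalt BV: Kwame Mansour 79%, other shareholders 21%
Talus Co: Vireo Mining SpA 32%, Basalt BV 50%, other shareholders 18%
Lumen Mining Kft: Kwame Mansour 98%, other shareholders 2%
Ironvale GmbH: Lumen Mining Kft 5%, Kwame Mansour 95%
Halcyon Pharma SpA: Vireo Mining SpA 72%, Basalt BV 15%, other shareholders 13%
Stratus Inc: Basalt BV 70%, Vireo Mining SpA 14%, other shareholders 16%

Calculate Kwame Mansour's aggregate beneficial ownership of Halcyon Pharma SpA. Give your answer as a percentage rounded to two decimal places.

Kwame reaches Halcyon along 2 paths.
Via Vireo: 77% × 72% = 55.44%.
Via Basalt: 79% × 15% = 11.85%.
Total: 55.44% + 11.85% = 67.29%.

67.29%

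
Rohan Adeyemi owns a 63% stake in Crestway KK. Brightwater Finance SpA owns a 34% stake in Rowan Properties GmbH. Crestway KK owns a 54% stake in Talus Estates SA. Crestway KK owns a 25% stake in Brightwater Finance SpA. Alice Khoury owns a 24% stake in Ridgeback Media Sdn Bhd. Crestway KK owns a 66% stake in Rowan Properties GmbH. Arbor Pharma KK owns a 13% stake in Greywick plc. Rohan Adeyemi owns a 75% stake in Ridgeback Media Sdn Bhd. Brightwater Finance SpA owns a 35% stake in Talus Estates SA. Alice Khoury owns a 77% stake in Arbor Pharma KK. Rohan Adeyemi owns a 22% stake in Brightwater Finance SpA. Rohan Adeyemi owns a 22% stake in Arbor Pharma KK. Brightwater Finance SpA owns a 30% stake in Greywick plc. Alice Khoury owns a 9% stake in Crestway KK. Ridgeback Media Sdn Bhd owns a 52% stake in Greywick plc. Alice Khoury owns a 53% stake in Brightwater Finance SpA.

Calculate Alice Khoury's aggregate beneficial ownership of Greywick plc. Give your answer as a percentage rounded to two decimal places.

39.07%

Alice reaches Greywick along 4 paths.
Via Brightwater: 53% × 30% = 15.9%.
Via Crestway → Brightwater: 9% × 25% × 30% = 0.675%.
Via Ridgeback: 24% × 52% = 12.48%.
Via Arbor: 77% × 13% = 10.01%.
Total: 15.9% + 0.675% + 12.48% + 10.01% = 39.065%.
Rounded: 39.07%.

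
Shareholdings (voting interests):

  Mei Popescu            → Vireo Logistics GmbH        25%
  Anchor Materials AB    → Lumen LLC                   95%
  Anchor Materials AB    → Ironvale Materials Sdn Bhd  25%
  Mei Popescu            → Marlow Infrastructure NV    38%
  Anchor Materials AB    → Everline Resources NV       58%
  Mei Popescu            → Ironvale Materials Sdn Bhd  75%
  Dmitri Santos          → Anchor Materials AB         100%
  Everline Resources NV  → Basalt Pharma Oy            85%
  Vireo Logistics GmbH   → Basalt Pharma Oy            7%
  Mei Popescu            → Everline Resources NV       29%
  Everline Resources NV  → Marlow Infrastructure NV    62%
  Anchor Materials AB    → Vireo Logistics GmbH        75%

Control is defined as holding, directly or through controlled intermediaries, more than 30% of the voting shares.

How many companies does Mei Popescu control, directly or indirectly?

Mei holds 75% of Ironvale, so Mei controls Ironvale.
Mei holds 38% of Marlow, so Mei controls Marlow.
No other company's threshold is met.
Mei controls 2 companies.

2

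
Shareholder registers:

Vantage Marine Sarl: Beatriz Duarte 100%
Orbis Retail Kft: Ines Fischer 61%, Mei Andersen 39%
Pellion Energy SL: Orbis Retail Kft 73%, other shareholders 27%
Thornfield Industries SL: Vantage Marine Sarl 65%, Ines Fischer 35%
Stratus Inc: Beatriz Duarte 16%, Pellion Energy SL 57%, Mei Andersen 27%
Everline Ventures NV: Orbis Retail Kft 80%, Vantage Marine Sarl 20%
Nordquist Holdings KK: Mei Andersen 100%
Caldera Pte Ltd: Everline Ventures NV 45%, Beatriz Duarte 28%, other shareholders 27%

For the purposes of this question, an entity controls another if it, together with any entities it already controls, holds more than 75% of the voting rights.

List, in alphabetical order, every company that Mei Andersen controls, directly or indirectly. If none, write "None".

Nordquist Holdings KK

Mei holds 100% of Nordquist, so Mei controls Nordquist.
No other company's threshold is met.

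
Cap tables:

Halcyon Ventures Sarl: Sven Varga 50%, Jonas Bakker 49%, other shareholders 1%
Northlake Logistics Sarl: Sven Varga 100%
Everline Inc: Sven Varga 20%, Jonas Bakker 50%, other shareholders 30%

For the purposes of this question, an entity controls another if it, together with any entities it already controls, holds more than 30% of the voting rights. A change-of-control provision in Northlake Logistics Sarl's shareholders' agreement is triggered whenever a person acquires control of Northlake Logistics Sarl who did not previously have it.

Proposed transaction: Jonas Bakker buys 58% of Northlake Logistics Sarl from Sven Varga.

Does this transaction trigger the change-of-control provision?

Yes

The purchase adds only to Jonas's holdings (Sven's stake shrinks), so Jonas is the only person who could newly come to control Northlake.
Jonas holds 49% of Halcyon, so Jonas controls Halcyon.
Jonas holds 50% of Everline, so Jonas controls Everline.
Neither Jonas nor any entity Jonas controls holds any voting interest in Northlake.
So before the transaction, Jonas does not control Northlake.
After the purchase, Jonas holds 58% of Northlake directly, and Sven's stake falls to 42%.
Jonas holds 58% of Northlake, so Jonas controls Northlake.
Jonas did not control Northlake before and does after, so the clause is triggered.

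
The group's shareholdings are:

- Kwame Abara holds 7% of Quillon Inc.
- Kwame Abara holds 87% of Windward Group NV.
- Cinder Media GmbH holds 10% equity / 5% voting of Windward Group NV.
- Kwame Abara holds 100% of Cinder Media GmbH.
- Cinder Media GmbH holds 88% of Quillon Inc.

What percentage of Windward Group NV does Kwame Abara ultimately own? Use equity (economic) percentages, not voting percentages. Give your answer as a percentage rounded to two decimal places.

Kwame reaches Windward along 2 paths.
Direct stake: 87% = 87%.
Via Cinder: 100% × 10% = 10%.
Total: 87% + 10% = 97%.
Rounded: 97.00%.

97.00%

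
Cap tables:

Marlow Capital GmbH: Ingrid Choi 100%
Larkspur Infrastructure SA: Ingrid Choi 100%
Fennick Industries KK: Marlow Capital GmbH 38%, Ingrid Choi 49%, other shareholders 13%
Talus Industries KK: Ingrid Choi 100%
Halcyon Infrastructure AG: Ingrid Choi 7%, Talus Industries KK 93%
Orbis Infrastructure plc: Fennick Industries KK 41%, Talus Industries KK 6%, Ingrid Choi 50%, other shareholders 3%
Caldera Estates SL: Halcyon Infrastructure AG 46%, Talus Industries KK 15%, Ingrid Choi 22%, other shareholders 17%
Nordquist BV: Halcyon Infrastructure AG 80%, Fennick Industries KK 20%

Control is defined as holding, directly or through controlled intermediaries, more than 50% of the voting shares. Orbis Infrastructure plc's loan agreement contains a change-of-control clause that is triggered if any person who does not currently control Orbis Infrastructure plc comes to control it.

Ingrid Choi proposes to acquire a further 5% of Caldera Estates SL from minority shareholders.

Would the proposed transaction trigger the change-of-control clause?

No

The purchase changes only Ingrid's holdings, so Ingrid is the only person who could newly come to control Orbis.
Ingrid holds 100% of Talus, so Ingrid controls Talus.
Ingrid holds 100% of Marlow, so Ingrid controls Marlow.
Marlow and Ingrid together hold 38% + 49% = 87% of Fennick, so Ingrid controls Fennick.
Fennick and Talus and Ingrid together hold 41% + 6% + 50% = 97% of Orbis, so Ingrid controls Orbis.
So Ingrid already controls Orbis before the transaction.
After the purchase, Ingrid's direct stake in Caldera rises to 22% + 5% = 27%.
Ingrid controlled Orbis already, so this is not a new person acquiring control; every other person's position is unchanged or reduced.
No new person acquires control, so the clause is not triggered.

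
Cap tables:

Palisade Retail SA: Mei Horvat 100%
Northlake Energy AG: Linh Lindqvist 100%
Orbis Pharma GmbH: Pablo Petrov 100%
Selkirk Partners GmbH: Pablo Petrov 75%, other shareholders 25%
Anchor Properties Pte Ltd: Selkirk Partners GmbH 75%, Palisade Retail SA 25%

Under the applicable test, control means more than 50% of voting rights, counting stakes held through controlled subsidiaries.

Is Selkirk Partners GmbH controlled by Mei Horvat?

Mei holds 100% of Palisade, so Mei controls Palisade.
Neither Mei nor any entity Mei controls holds any voting interest in Selkirk.
So Mei does not control Selkirk.

No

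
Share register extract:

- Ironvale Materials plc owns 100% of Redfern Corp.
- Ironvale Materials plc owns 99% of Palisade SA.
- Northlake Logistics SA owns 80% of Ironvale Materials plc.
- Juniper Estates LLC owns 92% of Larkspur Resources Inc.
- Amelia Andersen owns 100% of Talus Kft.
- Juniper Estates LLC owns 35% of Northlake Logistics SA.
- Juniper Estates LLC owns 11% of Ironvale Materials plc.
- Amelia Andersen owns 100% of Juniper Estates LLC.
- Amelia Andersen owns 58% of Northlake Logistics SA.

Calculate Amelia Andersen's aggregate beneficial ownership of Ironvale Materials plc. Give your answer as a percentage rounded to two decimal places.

85.40%

Amelia reaches Ironvale along 3 paths.
Via Juniper → Northlake: 100% × 35% × 80% = 28%.
Via Northlake: 58% × 80% = 46.4%.
Via Juniper: 100% × 11% = 11%.
Total: 28% + 46.4% + 11% = 85.4%.
Rounded: 85.40%.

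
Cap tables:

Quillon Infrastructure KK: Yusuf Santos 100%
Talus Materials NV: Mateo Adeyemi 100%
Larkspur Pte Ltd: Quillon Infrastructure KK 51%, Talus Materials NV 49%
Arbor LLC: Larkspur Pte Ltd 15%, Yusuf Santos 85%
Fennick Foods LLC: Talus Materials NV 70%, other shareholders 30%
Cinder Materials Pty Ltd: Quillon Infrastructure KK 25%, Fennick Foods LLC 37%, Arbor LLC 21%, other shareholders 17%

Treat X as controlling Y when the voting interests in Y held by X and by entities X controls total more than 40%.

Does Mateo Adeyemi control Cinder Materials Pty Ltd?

Mateo holds 100% of Talus, so Mateo controls Talus.
Talus holds 49% of Larkspur, so Mateo controls Larkspur.
Talus holds 70% of Fennick, so Mateo controls Fennick.
In Cinder, Mateo's side holds only 37%, not > 40%.
So Mateo does not control Cinder.

No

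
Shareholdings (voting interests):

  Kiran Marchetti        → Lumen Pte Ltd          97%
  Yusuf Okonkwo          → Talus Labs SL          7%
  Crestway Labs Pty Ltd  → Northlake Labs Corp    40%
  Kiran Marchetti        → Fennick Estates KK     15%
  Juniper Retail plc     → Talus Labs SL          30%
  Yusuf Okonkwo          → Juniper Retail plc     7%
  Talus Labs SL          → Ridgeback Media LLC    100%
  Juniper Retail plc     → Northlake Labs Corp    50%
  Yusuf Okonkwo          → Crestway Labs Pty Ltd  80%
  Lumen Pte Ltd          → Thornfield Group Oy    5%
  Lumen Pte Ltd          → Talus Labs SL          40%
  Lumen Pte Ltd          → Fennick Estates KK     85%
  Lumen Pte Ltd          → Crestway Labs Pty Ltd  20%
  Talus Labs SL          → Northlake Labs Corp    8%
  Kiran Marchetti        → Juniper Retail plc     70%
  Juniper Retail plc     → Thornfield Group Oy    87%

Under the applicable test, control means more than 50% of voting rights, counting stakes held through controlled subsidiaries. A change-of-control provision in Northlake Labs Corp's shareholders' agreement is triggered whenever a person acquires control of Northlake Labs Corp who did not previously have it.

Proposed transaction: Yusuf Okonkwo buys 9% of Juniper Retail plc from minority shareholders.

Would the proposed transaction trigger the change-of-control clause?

The purchase changes only Yusuf's holdings, so Yusuf is the only person who could newly come to control Northlake.
Yusuf holds 80% of Crestway, so Yusuf controls Crestway.
In Northlake, Yusuf's side holds only 40%, not > 50%.
So before the transaction, Yusuf does not control Northlake.
After the purchase, Yusuf's direct stake in Juniper rises to 7% + 9% = 16%.
Yusuf's side now holds 16% of Juniper, not > 50%, so Yusuf still does not control Juniper.
After the transaction, Yusuf's side holds 40% of Northlake, not > 50%, so Yusuf still does not control Northlake.
No new person acquires control, so the clause is not triggered.

No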